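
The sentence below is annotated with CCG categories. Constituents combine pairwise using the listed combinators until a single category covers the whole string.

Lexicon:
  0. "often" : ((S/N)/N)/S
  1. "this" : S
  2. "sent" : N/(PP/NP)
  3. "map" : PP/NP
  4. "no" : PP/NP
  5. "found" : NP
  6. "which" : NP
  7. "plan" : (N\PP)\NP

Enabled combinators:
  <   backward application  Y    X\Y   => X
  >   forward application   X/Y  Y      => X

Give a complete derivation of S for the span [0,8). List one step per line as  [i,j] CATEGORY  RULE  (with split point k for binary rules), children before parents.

[0,8] S   >
  [0,4] S/N   >
    [0,2] (S/N)/N   >
      [0,1] "often" : ((S/N)/N)/S
      [1,2] "this" : S
    [2,4] N   >
      [2,3] "sent" : N/(PP/NP)
      [3,4] "map" : PP/NP
  [4,8] N   <
    [4,6] PP   >
      [4,5] "no" : PP/NP
      [5,6] "found" : NP
    [6,8] N\PP   <
      [6,7] "which" : NP
      [7,8] "plan" : (N\PP)\NP

[0,1] ((S/N)/N)/S  lex  "often"
[1,2] S  lex  "this"
[0,2] (S/N)/N  >  k=1
[2,3] N/(PP/NP)  lex  "sent"
[3,4] PP/NP  lex  "map"
[2,4] N  >  k=3
[0,4] S/N  >  k=2
[4,5] PP/NP  lex  "no"
[5,6] NP  lex  "found"
[4,6] PP  >  k=5
[6,7] NP  lex  "which"
[7,8] (N\PP)\NP  lex  "plan"
[6,8] N\PP  <  k=7
[4,8] N  <  k=6
[0,8] S  >  k=4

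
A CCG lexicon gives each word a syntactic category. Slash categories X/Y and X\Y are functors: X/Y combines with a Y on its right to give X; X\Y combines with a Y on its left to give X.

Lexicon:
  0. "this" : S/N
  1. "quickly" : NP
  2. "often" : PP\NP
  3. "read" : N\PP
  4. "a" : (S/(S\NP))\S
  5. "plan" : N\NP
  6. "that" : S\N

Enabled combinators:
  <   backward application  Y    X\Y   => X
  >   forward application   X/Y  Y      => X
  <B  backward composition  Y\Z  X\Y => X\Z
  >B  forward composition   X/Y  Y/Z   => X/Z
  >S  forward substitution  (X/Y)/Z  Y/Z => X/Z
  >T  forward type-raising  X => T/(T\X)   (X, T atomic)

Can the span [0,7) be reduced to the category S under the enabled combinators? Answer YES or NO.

[0,7] S   >
  [0,5] S/(S\NP)   <
    [0,4] S   >
      [0,1] "this" : S/N
      [1,4] N   <
        [1,3] PP   >
          [1,2] PP/(PP\NP)   >T
            [1,2] "quickly" : NP
          [2,3] "often" : PP\NP
        [3,4] "read" : N\PP
    [4,5] "a" : (S/(S\NP))\S
  [5,7] S\NP   <B
    [5,6] "plan" : N\NP
    [6,7] "that" : S\N

YES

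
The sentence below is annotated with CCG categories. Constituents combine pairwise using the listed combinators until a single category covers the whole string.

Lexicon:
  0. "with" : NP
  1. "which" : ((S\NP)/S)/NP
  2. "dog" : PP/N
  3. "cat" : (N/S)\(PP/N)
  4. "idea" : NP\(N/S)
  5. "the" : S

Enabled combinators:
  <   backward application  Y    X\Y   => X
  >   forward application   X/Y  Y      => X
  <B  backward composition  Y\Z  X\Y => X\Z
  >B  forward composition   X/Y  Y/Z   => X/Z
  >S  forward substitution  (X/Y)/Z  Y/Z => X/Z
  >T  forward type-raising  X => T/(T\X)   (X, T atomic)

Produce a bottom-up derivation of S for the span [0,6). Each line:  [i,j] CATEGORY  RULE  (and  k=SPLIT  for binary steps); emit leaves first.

[0,1] NP  lex  "with"
[0,1] S/(S\NP)  >T
[1,2] ((S\NP)/S)/NP  lex  "which"
[2,3] PP/N  lex  "dog"
[3,4] (N/S)\(PP/N)  lex  "cat"
[2,4] N/S  <  k=3
[4,5] NP\(N/S)  lex  "idea"
[2,5] NP  <  k=4
[1,5] (S\NP)/S  >  k=2
[5,6] S  lex  "the"
[1,6] S\NP  >  k=5
[0,6] S  >  k=1

[0,6] S   >
  [0,1] S/(S\NP)   >T
    [0,1] "with" : NP
  [1,6] S\NP   >
    [1,5] (S\NP)/S   >
      [1,2] "which" : ((S\NP)/S)/NP
      [2,5] NP   <
        [2,4] N/S   <
          [2,3] "dog" : PP/N
          [3,4] "cat" : (N/S)\(PP/N)
        [4,5] "idea" : NP\(N/S)
    [5,6] "the" : S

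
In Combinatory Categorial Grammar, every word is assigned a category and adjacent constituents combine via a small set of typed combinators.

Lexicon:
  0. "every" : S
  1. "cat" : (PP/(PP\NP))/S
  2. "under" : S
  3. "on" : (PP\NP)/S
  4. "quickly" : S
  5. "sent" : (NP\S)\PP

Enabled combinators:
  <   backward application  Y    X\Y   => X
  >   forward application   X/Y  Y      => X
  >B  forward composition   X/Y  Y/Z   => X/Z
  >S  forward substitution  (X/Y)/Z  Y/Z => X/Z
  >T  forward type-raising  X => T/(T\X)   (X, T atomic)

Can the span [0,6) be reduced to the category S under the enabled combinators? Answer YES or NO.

NO

S (PP/(PP\NP))/S S (PP\NP)/S S (NP\S)\PP
CKY chart[0,6] = {N/(N\NP), NP, NP/(NP\NP), PP/(PP\NP), S/(S\NP)}; S ∉ chart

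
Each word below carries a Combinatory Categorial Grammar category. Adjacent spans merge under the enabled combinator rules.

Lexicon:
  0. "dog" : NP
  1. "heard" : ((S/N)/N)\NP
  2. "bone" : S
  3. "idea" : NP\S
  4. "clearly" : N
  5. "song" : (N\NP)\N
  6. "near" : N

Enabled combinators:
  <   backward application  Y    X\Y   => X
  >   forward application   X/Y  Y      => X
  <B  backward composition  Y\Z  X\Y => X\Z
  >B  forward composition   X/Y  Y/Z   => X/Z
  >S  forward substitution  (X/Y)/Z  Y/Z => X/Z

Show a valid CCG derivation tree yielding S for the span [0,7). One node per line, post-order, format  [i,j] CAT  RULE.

[0,1] NP  lex  "dog"
[1,2] ((S/N)/N)\NP  lex  "heard"
[0,2] (S/N)/N  <  k=1
[2,3] S  lex  "bone"
[3,4] NP\S  lex  "idea"
[2,4] NP  <  k=3
[4,5] N  lex  "clearly"
[5,6] (N\NP)\N  lex  "song"
[4,6] N\NP  <  k=5
[2,6] N  <  k=4
[0,6] S/N  >  k=2
[6,7] N  lex  "near"
[0,7] S  >  k=6

[0,7] S   >
  [0,6] S/N   >
    [0,2] (S/N)/N   <
      [0,1] "dog" : NP
      [1,2] "heard" : ((S/N)/N)\NP
    [2,6] N   <
      [2,4] NP   <
        [2,3] "bone" : S
        [3,4] "idea" : NP\S
      [4,6] N\NP   <
        [4,5] "clearly" : N
        [5,6] "song" : (N\NP)\N
  [6,7] "near" : N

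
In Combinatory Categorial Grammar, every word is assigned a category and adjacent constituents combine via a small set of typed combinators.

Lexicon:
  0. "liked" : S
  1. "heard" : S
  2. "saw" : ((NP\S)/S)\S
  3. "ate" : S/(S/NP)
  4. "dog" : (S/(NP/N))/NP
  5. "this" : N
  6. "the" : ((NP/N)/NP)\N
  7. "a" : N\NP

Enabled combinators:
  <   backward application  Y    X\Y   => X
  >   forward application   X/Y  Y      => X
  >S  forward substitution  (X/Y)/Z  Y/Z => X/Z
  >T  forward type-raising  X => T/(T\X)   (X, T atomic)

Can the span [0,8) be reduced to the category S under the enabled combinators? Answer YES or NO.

S S ((NP\S)/S)\S S/(S/NP) (S/(NP/N))/NP N ((NP/N)/NP)\N N\NP
CKY chart[0,8] = {N, N/(N\N), NP/(NP\N), PP/(PP\N), S/(S\N)}; S ∉ chart

NO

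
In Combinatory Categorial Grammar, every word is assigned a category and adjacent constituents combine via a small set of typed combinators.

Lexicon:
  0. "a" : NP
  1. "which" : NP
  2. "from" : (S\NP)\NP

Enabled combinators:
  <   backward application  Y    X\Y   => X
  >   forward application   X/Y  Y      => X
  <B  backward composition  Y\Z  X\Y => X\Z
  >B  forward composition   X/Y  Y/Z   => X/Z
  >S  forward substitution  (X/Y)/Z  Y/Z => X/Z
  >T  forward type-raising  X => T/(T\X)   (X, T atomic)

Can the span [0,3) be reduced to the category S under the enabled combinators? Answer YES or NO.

YES

[0,3] S   <
  [0,1] "a" : NP
  [1,3] S\NP   <
    [1,2] "which" : NP
    [2,3] "from" : (S\NP)\NP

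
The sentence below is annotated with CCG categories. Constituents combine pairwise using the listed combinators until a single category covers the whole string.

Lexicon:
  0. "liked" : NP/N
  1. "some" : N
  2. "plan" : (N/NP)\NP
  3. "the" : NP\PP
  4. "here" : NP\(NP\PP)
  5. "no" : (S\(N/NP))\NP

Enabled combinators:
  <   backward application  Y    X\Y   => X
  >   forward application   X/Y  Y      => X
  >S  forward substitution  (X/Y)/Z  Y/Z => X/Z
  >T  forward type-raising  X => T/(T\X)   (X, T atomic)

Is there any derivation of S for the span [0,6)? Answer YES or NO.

[0,6] S   <
  [0,3] N/NP   <
    [0,2] NP   >
      [0,1] "liked" : NP/N
      [1,2] "some" : N
    [2,3] "plan" : (N/NP)\NP
  [3,6] S\(N/NP)   <
    [3,5] NP   <
      [3,4] "the" : NP\PP
      [4,5] "here" : NP\(NP\PP)
    [5,6] "no" : (S\(N/NP))\NP

YES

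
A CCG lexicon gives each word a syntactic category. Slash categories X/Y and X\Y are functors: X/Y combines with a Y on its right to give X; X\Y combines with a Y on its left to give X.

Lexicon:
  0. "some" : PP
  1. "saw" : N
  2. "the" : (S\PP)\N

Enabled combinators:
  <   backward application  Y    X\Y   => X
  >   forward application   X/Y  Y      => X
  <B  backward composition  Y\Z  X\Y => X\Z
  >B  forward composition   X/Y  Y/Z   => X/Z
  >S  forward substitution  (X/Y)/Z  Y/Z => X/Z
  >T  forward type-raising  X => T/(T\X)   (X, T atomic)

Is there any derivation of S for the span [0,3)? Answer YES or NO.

[0,3] S   >
  [0,1] S/(S\PP)   >T
    [0,1] "some" : PP
  [1,3] S\PP   <
    [1,2] "saw" : N
    [2,3] "the" : (S\PP)\N

YES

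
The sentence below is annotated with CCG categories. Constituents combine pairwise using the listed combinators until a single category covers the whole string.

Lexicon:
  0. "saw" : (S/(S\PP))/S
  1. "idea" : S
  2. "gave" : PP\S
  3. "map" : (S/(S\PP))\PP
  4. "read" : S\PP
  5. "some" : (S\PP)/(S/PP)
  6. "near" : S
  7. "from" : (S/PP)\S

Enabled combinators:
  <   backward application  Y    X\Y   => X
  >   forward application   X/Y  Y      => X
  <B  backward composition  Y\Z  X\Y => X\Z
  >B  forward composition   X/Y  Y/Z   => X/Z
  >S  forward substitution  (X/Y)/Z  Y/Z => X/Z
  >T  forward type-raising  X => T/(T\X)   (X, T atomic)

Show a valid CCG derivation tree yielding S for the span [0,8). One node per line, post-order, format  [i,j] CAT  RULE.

[0,8] S   >
  [0,5] S/(S\PP)   >
    [0,1] "saw" : (S/(S\PP))/S
    [1,5] S   >
      [1,4] S/(S\PP)   <
        [1,3] PP   >
          [1,2] PP/(PP\S)   >T
            [1,2] "idea" : S
          [2,3] "gave" : PP\S
        [3,4] "map" : (S/(S\PP))\PP
      [4,5] "read" : S\PP
  [5,8] S\PP   >
    [5,6] "some" : (S\PP)/(S/PP)
    [6,8] S/PP   <
      [6,7] "near" : S
      [7,8] "from" : (S/PP)\S

[0,1] (S/(S\PP))/S  lex  "saw"
[1,2] S  lex  "idea"
[1,2] PP/(PP\S)  >T
[2,3] PP\S  lex  "gave"
[1,3] PP  >  k=2
[3,4] (S/(S\PP))\PP  lex  "map"
[1,4] S/(S\PP)  <  k=3
[4,5] S\PP  lex  "read"
[1,5] S  >  k=4
[0,5] S/(S\PP)  >  k=1
[5,6] (S\PP)/(S/PP)  lex  "some"
[6,7] S  lex  "near"
[7,8] (S/PP)\S  lex  "from"
[6,8] S/PP  <  k=7
[5,8] S\PP  >  k=6
[0,8] S  >  k=5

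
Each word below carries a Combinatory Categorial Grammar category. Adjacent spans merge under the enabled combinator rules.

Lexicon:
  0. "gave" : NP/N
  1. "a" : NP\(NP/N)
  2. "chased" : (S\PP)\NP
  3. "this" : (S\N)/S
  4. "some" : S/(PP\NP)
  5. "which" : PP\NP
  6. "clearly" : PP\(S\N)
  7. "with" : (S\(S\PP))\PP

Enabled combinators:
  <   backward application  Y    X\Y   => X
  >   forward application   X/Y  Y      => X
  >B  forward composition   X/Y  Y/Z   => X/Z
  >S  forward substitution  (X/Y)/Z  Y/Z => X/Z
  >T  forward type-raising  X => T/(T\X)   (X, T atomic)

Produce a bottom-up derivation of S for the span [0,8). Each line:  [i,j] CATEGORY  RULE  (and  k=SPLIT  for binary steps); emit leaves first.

[0,1] NP/N  lex  "gave"
[1,2] NP\(NP/N)  lex  "a"
[0,2] NP  <  k=1
[2,3] (S\PP)\NP  lex  "chased"
[0,3] S\PP  <  k=2
[3,4] (S\N)/S  lex  "this"
[4,5] S/(PP\NP)  lex  "some"
[5,6] PP\NP  lex  "which"
[4,6] S  >  k=5
[3,6] S\N  >  k=4
[6,7] PP\(S\N)  lex  "clearly"
[3,7] PP  <  k=6
[7,8] (S\(S\PP))\PP  lex  "with"
[3,8] S\(S\PP)  <  k=7
[0,8] S  <  k=3

[0,8] S   <
  [0,3] S\PP   <
    [0,2] NP   <
      [0,1] "gave" : NP/N
      [1,2] "a" : NP\(NP/N)
    [2,3] "chased" : (S\PP)\NP
  [3,8] S\(S\PP)   <
    [3,7] PP   <
      [3,6] S\N   >
        [3,4] "this" : (S\N)/S
        [4,6] S   >
          [4,5] "some" : S/(PP\NP)
          [5,6] "which" : PP\NP
      [6,7] "clearly" : PP\(S\N)
    [7,8] "with" : (S\(S\PP))\PP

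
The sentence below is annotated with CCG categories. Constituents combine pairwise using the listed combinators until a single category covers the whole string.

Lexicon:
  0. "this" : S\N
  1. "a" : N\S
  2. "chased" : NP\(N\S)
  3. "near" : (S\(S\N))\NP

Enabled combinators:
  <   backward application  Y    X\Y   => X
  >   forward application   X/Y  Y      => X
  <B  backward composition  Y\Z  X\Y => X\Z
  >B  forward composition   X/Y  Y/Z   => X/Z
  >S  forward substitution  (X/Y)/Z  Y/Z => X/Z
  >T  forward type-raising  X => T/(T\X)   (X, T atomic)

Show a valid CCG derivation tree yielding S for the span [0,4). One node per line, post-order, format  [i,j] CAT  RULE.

[0,4] S   <
  [0,1] "this" : S\N
  [1,4] S\(S\N)   <
    [1,3] NP   <
      [1,2] "a" : N\S
      [2,3] "chased" : NP\(N\S)
    [3,4] "near" : (S\(S\N))\NP

[0,1] S\N  lex  "this"
[1,2] N\S  lex  "a"
[2,3] NP\(N\S)  lex  "chased"
[1,3] NP  <  k=2
[3,4] (S\(S\N))\NP  lex  "near"
[1,4] S\(S\N)  <  k=3
[0,4] S  <  k=1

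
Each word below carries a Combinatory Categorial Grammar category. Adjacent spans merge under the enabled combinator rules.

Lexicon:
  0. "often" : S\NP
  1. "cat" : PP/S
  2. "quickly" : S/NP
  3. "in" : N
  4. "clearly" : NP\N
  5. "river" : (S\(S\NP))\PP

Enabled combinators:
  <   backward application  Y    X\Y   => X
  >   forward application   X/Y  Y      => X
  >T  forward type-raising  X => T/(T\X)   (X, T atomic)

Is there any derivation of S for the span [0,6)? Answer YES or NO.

[0,6] S   <
  [0,1] "often" : S\NP
  [1,6] S\(S\NP)   <
    [1,5] PP   >
      [1,2] "cat" : PP/S
      [2,5] S   >
        [2,3] "quickly" : S/NP
        [3,5] NP   >
          [3,4] NP/(NP\N)   >T
            [3,4] "in" : N
          [4,5] "clearly" : NP\N
    [5,6] "river" : (S\(S\NP))\PP

YES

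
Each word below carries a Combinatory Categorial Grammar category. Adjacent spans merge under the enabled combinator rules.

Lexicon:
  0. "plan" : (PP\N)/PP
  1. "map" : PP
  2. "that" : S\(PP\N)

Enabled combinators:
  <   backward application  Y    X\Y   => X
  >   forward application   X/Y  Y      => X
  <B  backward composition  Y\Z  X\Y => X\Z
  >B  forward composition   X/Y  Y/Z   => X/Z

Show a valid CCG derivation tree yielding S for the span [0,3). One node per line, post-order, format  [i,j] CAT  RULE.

[0,3] S   <
  [0,2] PP\N   >
    [0,1] "plan" : (PP\N)/PP
    [1,2] "map" : PP
  [2,3] "that" : S\(PP\N)

[0,1] (PP\N)/PP  lex  "plan"
[1,2] PP  lex  "map"
[0,2] PP\N  >  k=1
[2,3] S\(PP\N)  lex  "that"
[0,3] S  <  k=2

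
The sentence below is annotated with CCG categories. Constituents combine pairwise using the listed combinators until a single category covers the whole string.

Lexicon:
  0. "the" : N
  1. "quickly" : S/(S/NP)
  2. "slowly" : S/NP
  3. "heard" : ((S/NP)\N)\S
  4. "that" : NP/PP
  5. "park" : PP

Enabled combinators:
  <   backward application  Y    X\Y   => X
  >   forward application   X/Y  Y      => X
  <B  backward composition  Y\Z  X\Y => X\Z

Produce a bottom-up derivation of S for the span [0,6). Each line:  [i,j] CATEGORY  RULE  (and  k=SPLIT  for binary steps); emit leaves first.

[0,6] S   >
  [0,4] S/NP   <
    [0,1] "the" : N
    [1,4] (S/NP)\N   <
      [1,3] S   >
        [1,2] "quickly" : S/(S/NP)
        [2,3] "slowly" : S/NP
      [3,4] "heard" : ((S/NP)\N)\S
  [4,6] NP   >
    [4,5] "that" : NP/PP
    [5,6] "park" : PP

[0,1] N  lex  "the"
[1,2] S/(S/NP)  lex  "quickly"
[2,3] S/NP  lex  "slowly"
[1,3] S  >  k=2
[3,4] ((S/NP)\N)\S  lex  "heard"
[1,4] (S/NP)\N  <  k=3
[0,4] S/NP  <  k=1
[4,5] NP/PP  lex  "that"
[5,6] PP  lex  "park"
[4,6] NP  >  k=5
[0,6] S  >  k=4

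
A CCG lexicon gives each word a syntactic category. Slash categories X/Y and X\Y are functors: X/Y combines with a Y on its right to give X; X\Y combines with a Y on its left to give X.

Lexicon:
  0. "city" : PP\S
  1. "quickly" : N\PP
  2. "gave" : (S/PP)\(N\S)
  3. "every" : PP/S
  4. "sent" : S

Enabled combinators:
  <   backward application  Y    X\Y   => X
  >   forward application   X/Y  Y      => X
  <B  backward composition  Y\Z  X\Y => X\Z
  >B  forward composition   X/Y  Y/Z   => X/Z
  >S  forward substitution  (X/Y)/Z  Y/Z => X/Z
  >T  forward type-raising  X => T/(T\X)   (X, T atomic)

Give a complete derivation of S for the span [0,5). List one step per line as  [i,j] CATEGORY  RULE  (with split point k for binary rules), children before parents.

[0,5] S   >
  [0,3] S/PP   <
    [0,2] N\S   <B
      [0,1] "city" : PP\S
      [1,2] "quickly" : N\PP
    [2,3] "gave" : (S/PP)\(N\S)
  [3,5] PP   >
    [3,4] "every" : PP/S
    [4,5] "sent" : S

[0,1] PP\S  lex  "city"
[1,2] N\PP  lex  "quickly"
[0,2] N\S  <B  k=1
[2,3] (S/PP)\(N\S)  lex  "gave"
[0,3] S/PP  <  k=2
[3,4] PP/S  lex  "every"
[4,5] S  lex  "sent"
[3,5] PP  >  k=4
[0,5] S  >  k=3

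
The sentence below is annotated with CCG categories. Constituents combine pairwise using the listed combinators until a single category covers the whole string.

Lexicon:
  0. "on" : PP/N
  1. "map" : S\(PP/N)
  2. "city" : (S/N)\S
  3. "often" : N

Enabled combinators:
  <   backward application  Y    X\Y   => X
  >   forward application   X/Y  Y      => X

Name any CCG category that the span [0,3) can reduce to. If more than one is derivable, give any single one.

S/N

[0,4] S   >
  [0,3] S/N   <
    [0,2] S   <
      [0,1] "on" : PP/N
      [1,2] "map" : S\(PP/N)
    [2,3] "city" : (S/N)\S
  [3,4] "often" : N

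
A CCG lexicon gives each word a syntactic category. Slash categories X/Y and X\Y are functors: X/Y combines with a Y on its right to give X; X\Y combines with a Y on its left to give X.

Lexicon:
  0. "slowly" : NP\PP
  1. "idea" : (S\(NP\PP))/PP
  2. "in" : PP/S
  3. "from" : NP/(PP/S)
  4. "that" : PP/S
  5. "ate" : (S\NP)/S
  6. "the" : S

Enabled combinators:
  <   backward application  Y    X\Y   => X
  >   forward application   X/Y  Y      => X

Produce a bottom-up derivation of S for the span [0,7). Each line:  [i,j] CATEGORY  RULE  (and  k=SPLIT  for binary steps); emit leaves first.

[0,1] NP\PP  lex  "slowly"
[1,2] (S\(NP\PP))/PP  lex  "idea"
[2,3] PP/S  lex  "in"
[3,4] NP/(PP/S)  lex  "from"
[4,5] PP/S  lex  "that"
[3,5] NP  >  k=4
[5,6] (S\NP)/S  lex  "ate"
[6,7] S  lex  "the"
[5,7] S\NP  >  k=6
[3,7] S  <  k=5
[2,7] PP  >  k=3
[1,7] S\(NP\PP)  >  k=2
[0,7] S  <  k=1

[0,7] S   <
  [0,1] "slowly" : NP\PP
  [1,7] S\(NP\PP)   >
    [1,2] "idea" : (S\(NP\PP))/PP
    [2,7] PP   >
      [2,3] "in" : PP/S
      [3,7] S   <
        [3,5] NP   >
          [3,4] "from" : NP/(PP/S)
          [4,5] "that" : PP/S
        [5,7] S\NP   >
          [5,6] "ate" : (S\NP)/S
          [6,7] "the" : S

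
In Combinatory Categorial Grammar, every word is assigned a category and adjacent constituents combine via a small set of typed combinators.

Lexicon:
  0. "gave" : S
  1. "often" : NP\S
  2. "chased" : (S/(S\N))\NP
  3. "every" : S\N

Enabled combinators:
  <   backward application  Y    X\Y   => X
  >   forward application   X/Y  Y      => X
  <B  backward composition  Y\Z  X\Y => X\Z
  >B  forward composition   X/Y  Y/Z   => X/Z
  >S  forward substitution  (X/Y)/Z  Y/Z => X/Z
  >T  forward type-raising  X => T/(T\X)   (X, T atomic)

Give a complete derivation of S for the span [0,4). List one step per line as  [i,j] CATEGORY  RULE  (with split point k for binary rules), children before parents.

[0,4] S   >
  [0,3] S/(S\N)   <
    [0,2] NP   <
      [0,1] "gave" : S
      [1,2] "often" : NP\S
    [2,3] "chased" : (S/(S\N))\NP
  [3,4] "every" : S\N

[0,1] S  lex  "gave"
[1,2] NP\S  lex  "often"
[0,2] NP  <  k=1
[2,3] (S/(S\N))\NP  lex  "chased"
[0,3] S/(S\N)  <  k=2
[3,4] S\N  lex  "every"
[0,4] S  >  k=3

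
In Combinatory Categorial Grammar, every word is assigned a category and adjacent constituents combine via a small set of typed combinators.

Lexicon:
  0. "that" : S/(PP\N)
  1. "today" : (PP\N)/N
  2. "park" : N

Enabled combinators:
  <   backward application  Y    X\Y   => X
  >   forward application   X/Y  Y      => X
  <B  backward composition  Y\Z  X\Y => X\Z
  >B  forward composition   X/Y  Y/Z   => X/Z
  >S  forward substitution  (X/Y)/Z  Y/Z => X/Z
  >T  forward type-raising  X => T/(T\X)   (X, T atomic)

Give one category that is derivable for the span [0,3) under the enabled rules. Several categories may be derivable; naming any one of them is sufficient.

[0,3] S   >
  [0,1] "that" : S/(PP\N)
  [1,3] PP\N   >
    [1,2] "today" : (PP\N)/N
    [2,3] "park" : N

S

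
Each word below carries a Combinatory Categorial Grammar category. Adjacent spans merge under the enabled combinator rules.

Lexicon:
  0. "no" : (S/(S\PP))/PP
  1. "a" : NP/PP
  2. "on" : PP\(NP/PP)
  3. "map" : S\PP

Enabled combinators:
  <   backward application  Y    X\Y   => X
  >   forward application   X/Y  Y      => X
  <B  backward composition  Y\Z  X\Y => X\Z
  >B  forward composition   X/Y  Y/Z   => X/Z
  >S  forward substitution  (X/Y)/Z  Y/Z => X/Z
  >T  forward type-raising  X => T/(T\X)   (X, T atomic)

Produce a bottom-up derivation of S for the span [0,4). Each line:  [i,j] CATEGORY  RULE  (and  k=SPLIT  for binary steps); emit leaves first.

[0,4] S   >
  [0,3] S/(S\PP)   >
    [0,1] "no" : (S/(S\PP))/PP
    [1,3] PP   <
      [1,2] "a" : NP/PP
      [2,3] "on" : PP\(NP/PP)
  [3,4] "map" : S\PP

[0,1] (S/(S\PP))/PP  lex  "no"
[1,2] NP/PP  lex  "a"
[2,3] PP\(NP/PP)  lex  "on"
[1,3] PP  <  k=2
[0,3] S/(S\PP)  >  k=1
[3,4] S\PP  lex  "map"
[0,4] S  >  k=3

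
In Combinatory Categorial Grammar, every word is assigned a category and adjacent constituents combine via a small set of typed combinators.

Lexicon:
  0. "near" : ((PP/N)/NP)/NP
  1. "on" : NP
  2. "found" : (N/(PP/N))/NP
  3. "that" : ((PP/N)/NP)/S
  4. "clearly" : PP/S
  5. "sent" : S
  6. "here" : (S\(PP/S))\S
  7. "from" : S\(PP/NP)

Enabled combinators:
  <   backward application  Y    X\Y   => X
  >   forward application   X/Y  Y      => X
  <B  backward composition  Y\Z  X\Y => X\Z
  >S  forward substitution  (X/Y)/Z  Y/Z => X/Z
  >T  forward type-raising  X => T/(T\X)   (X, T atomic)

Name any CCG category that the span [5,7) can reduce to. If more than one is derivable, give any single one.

[0,8] S   <
  [0,7] PP/NP   >S
    [0,2] (PP/N)/NP   >
      [0,1] "near" : ((PP/N)/NP)/NP
      [1,2] "on" : NP
    [2,7] N/NP   >S
      [2,3] "found" : (N/(PP/N))/NP
      [3,7] (PP/N)/NP   >
        [3,4] "that" : ((PP/N)/NP)/S
        [4,7] S   <
          [4,5] "clearly" : PP/S
          [5,7] S\(PP/S)   <
            [5,6] "sent" : S
            [6,7] "here" : (S\(PP/S))\S
  [7,8] "from" : S\(PP/NP)

S\(PP/S)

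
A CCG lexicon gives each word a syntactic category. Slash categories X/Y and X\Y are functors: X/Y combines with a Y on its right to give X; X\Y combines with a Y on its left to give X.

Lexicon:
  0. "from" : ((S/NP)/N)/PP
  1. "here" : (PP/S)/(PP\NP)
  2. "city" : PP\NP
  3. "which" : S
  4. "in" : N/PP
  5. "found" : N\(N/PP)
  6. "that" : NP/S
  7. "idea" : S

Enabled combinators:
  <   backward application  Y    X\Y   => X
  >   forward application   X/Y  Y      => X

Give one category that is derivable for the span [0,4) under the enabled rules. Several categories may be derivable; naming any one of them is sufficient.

[0,8] S   >
  [0,6] S/NP   >
    [0,4] (S/NP)/N   >
      [0,1] "from" : ((S/NP)/N)/PP
      [1,4] PP   >
        [1,3] PP/S   >
          [1,2] "here" : (PP/S)/(PP\NP)
          [2,3] "city" : PP\NP
        [3,4] "which" : S
    [4,6] N   <
      [4,5] "in" : N/PP
      [5,6] "found" : N\(N/PP)
  [6,8] NP   >
    [6,7] "that" : NP/S
    [7,8] "idea" : S

(S/NP)/N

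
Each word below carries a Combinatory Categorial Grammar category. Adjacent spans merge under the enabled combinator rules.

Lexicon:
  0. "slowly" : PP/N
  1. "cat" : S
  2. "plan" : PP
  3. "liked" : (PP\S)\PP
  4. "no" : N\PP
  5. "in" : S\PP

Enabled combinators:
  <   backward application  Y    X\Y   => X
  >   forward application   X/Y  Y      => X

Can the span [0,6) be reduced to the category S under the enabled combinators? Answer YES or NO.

[0,6] S   <
  [0,5] PP   >
    [0,1] "slowly" : PP/N
    [1,5] N   <
      [1,4] PP   <
        [1,2] "cat" : S
        [2,4] PP\S   <
          [2,3] "plan" : PP
          [3,4] "liked" : (PP\S)\PP
      [4,5] "no" : N\PP
  [5,6] "in" : S\PP

YES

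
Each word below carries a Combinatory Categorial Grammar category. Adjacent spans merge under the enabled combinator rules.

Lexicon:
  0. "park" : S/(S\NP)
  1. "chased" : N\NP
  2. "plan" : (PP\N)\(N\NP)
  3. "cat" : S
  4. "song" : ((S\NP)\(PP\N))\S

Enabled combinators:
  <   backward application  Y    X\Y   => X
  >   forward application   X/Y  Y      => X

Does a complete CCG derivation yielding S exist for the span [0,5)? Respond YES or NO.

[0,5] S   >
  [0,1] "park" : S/(S\NP)
  [1,5] S\NP   <
    [1,3] PP\N   <
      [1,2] "chased" : N\NP
      [2,3] "plan" : (PP\N)\(N\NP)
    [3,5] (S\NP)\(PP\N)   <
      [3,4] "cat" : S
      [4,5] "song" : ((S\NP)\(PP\N))\S

YES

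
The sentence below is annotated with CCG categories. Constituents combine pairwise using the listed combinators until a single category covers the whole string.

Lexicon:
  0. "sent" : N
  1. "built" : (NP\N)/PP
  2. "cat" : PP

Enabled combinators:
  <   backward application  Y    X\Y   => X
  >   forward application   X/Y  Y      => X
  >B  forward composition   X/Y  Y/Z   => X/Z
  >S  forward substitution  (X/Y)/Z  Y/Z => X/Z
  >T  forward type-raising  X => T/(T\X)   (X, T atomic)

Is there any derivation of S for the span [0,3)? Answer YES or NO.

N (NP\N)/PP PP
CKY chart[0,3] = {N/(N\NP), NP, NP/(NP\NP), NP/(PP\PP), PP/(PP\NP), S/(S\NP)}; S ∉ chart

NO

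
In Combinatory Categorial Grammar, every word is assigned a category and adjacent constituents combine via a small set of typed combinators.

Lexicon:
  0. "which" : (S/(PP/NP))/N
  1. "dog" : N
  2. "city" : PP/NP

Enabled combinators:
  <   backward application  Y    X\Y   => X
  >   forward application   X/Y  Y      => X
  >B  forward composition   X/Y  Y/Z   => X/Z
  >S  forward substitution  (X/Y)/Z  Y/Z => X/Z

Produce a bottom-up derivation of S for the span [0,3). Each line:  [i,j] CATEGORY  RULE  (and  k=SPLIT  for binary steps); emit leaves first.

[0,3] S   >
  [0,2] S/(PP/NP)   >
    [0,1] "which" : (S/(PP/NP))/N
    [1,2] "dog" : N
  [2,3] "city" : PP/NP

[0,1] (S/(PP/NP))/N  lex  "which"
[1,2] N  lex  "dog"
[0,2] S/(PP/NP)  >  k=1
[2,3] PP/NP  lex  "city"
[0,3] S  >  k=2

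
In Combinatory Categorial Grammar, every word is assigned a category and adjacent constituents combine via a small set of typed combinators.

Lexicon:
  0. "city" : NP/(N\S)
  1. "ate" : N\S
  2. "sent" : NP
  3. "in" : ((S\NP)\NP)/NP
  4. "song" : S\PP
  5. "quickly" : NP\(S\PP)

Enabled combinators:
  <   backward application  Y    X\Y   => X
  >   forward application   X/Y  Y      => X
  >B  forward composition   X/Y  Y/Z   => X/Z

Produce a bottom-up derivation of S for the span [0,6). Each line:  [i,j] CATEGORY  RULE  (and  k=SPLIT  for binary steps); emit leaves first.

[0,1] NP/(N\S)  lex  "city"
[1,2] N\S  lex  "ate"
[0,2] NP  >  k=1
[2,3] NP  lex  "sent"
[3,4] ((S\NP)\NP)/NP  lex  "in"
[4,5] S\PP  lex  "song"
[5,6] NP\(S\PP)  lex  "quickly"
[4,6] NP  <  k=5
[3,6] (S\NP)\NP  >  k=4
[2,6] S\NP  <  k=3
[0,6] S  <  k=2

[0,6] S   <
  [0,2] NP   >
    [0,1] "city" : NP/(N\S)
    [1,2] "ate" : N\S
  [2,6] S\NP   <
    [2,3] "sent" : NP
    [3,6] (S\NP)\NP   >
      [3,4] "in" : ((S\NP)\NP)/NP
      [4,6] NP   <
        [4,5] "song" : S\PP
        [5,6] "quickly" : NP\(S\PP)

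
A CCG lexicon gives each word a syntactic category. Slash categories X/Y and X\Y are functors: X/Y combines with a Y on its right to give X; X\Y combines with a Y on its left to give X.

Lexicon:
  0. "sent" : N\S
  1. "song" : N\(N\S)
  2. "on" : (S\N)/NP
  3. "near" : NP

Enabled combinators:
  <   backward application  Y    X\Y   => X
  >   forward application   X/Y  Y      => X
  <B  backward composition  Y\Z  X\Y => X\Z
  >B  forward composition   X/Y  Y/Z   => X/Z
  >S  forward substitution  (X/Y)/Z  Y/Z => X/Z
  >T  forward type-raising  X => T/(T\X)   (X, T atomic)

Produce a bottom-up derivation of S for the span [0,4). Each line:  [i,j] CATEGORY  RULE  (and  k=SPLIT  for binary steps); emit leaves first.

[0,4] S   <
  [0,2] N   <
    [0,1] "sent" : N\S
    [1,2] "song" : N\(N\S)
  [2,4] S\N   >
    [2,3] "on" : (S\N)/NP
    [3,4] "near" : NP

[0,1] N\S  lex  "sent"
[1,2] N\(N\S)  lex  "song"
[0,2] N  <  k=1
[2,3] (S\N)/NP  lex  "on"
[3,4] NP  lex  "near"
[2,4] S\N  >  k=3
[0,4] S  <  k=2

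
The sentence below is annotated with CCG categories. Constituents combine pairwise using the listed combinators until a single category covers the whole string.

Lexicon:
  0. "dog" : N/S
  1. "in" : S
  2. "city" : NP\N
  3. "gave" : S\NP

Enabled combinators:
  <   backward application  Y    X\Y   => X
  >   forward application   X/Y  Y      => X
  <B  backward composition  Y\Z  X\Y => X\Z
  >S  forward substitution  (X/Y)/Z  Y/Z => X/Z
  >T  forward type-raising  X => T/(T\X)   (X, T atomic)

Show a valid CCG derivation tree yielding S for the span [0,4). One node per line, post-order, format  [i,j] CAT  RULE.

[0,4] S   <
  [0,2] N   >
    [0,1] "dog" : N/S
    [1,2] "in" : S
  [2,4] S\N   <B
    [2,3] "city" : NP\N
    [3,4] "gave" : S\NP

[0,1] N/S  lex  "dog"
[1,2] S  lex  "in"
[0,2] N  >  k=1
[2,3] NP\N  lex  "city"
[3,4] S\NP  lex  "gave"
[2,4] S\N  <B  k=3
[0,4] S  <  k=2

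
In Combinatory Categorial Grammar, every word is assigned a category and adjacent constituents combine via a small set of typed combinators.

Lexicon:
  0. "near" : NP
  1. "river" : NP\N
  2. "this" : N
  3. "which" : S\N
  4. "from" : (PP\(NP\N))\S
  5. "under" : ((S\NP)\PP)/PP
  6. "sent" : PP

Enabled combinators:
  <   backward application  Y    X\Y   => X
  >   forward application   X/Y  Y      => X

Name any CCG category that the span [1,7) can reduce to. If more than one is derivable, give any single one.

[0,7] S   <
  [0,1] "near" : NP
  [1,7] S\NP   <
    [1,5] PP   <
      [1,2] "river" : NP\N
      [2,5] PP\(NP\N)   <
        [2,4] S   <
          [2,3] "this" : N
          [3,4] "which" : S\N
        [4,5] "from" : (PP\(NP\N))\S
    [5,7] (S\NP)\PP   >
      [5,6] "under" : ((S\NP)\PP)/PP
      [6,7] "sent" : PP

S\NP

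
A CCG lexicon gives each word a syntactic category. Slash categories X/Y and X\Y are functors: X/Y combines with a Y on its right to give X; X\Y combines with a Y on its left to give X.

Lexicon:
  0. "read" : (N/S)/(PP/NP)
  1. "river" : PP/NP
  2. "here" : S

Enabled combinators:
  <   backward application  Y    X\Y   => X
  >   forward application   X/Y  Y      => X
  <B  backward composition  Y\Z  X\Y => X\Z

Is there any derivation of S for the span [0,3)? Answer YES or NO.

NO

(N/S)/(PP/NP) PP/NP S
CKY chart[0,3] = {N}; S ∉ chart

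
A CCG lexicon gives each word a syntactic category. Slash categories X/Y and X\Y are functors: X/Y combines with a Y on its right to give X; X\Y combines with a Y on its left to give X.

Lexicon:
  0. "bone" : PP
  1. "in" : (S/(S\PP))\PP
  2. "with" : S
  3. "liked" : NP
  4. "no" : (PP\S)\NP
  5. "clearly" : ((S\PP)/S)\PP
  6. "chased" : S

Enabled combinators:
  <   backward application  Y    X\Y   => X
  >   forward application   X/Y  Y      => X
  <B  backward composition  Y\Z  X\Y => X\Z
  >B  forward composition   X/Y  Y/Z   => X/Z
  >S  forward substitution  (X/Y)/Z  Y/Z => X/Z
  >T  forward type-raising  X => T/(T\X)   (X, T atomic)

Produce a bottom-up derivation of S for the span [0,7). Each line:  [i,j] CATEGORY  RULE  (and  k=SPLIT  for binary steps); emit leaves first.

[0,1] PP  lex  "bone"
[1,2] (S/(S\PP))\PP  lex  "in"
[0,2] S/(S\PP)  <  k=1
[2,3] S  lex  "with"
[3,4] NP  lex  "liked"
[4,5] (PP\S)\NP  lex  "no"
[3,5] PP\S  <  k=4
[2,5] PP  <  k=3
[5,6] ((S\PP)/S)\PP  lex  "clearly"
[2,6] (S\PP)/S  <  k=5
[6,7] S  lex  "chased"
[2,7] S\PP  >  k=6
[0,7] S  >  k=2

[0,7] S   >
  [0,2] S/(S\PP)   <
    [0,1] "bone" : PP
    [1,2] "in" : (S/(S\PP))\PP
  [2,7] S\PP   >
    [2,6] (S\PP)/S   <
      [2,5] PP   <
        [2,3] "with" : S
        [3,5] PP\S   <
          [3,4] "liked" : NP
          [4,5] "no" : (PP\S)\NP
      [5,6] "clearly" : ((S\PP)/S)\PP
    [6,7] "chased" : S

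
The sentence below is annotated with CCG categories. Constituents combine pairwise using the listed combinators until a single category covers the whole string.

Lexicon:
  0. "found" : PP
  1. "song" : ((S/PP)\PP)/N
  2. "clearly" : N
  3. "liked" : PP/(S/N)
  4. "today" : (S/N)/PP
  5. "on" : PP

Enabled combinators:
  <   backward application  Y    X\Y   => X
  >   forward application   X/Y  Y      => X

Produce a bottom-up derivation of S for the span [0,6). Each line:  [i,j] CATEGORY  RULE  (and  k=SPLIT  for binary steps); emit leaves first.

[0,1] PP  lex  "found"
[1,2] ((S/PP)\PP)/N  lex  "song"
[2,3] N  lex  "clearly"
[1,3] (S/PP)\PP  >  k=2
[0,3] S/PP  <  k=1
[3,4] PP/(S/N)  lex  "liked"
[4,5] (S/N)/PP  lex  "today"
[5,6] PP  lex  "on"
[4,6] S/N  >  k=5
[3,6] PP  >  k=4
[0,6] S  >  k=3

[0,6] S   >
  [0,3] S/PP   <
    [0,1] "found" : PP
    [1,3] (S/PP)\PP   >
      [1,2] "song" : ((S/PP)\PP)/N
      [2,3] "clearly" : N
  [3,6] PP   >
    [3,4] "liked" : PP/(S/N)
    [4,6] S/N   >
      [4,5] "today" : (S/N)/PP
      [5,6] "on" : PP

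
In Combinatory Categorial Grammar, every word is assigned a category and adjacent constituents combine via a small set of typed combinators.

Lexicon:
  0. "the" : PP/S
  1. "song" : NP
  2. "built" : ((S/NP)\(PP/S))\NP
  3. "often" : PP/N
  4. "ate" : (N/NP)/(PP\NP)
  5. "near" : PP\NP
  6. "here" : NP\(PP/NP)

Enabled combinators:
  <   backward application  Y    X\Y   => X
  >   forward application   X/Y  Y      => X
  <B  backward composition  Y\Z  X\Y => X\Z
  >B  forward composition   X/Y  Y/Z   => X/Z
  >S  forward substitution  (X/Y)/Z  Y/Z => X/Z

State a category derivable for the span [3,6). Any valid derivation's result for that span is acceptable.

[0,7] S   >
  [0,3] S/NP   <
    [0,1] "the" : PP/S
    [1,3] (S/NP)\(PP/S)   <
      [1,2] "song" : NP
      [2,3] "built" : ((S/NP)\(PP/S))\NP
  [3,7] NP   <
    [3,6] PP/NP   >B
      [3,4] "often" : PP/N
      [4,6] N/NP   >
        [4,5] "ate" : (N/NP)/(PP\NP)
        [5,6] "near" : PP\NP
    [6,7] "here" : NP\(PP/NP)

PP/NP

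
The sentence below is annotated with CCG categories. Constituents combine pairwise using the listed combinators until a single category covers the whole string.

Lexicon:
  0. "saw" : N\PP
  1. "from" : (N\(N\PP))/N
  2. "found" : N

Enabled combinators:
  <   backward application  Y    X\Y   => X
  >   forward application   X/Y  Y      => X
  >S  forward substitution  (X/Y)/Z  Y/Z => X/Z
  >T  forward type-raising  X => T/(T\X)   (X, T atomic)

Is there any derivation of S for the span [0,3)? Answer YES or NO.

NO

N\PP (N\(N\PP))/N N
CKY chart[0,3] = {N, N/(N\N), NP/(NP\N), PP/(PP\N), S/(S\N)}; S ∉ chart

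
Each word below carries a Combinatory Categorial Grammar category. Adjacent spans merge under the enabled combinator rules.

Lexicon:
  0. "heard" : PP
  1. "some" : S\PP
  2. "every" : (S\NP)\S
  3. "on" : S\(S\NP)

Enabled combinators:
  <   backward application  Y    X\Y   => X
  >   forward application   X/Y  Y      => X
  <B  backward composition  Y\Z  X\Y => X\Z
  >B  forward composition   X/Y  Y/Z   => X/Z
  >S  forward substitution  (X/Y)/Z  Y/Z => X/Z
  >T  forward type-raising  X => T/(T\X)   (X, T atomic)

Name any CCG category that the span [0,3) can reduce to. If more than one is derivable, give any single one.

S\NP

[0,4] S   <
  [0,3] S\NP   <
    [0,2] S   <
      [0,1] "heard" : PP
      [1,2] "some" : S\PP
    [2,3] "every" : (S\NP)\S
  [3,4] "on" : S\(S\NP)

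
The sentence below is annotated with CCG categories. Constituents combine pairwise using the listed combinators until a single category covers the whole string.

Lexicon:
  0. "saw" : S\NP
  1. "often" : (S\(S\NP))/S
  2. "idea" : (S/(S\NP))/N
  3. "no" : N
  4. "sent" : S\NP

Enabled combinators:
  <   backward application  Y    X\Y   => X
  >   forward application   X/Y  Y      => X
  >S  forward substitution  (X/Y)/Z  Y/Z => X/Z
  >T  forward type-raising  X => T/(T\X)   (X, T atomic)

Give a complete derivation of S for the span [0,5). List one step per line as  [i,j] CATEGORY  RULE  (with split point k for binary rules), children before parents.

[0,1] S\NP  lex  "saw"
[1,2] (S\(S\NP))/S  lex  "often"
[2,3] (S/(S\NP))/N  lex  "idea"
[3,4] N  lex  "no"
[2,4] S/(S\NP)  >  k=3
[4,5] S\NP  lex  "sent"
[2,5] S  >  k=4
[1,5] S\(S\NP)  >  k=2
[0,5] S  <  k=1

[0,5] S   <
  [0,1] "saw" : S\NP
  [1,5] S\(S\NP)   >
    [1,2] "often" : (S\(S\NP))/S
    [2,5] S   >
      [2,4] S/(S\NP)   >
        [2,3] "idea" : (S/(S\NP))/N
        [3,4] "no" : N
      [4,5] "sent" : S\NP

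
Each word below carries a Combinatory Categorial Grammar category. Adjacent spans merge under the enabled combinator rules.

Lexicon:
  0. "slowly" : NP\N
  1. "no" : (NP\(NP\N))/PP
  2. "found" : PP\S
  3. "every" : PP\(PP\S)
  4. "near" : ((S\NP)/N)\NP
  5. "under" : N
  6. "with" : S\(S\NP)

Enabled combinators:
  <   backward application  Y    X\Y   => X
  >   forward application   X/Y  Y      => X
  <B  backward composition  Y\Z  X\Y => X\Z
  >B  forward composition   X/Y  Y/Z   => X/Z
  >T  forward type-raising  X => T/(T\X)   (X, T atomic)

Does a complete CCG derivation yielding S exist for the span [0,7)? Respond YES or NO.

YES

[0,7] S   <
  [0,6] S\NP   >
    [0,5] (S\NP)/N   <
      [0,4] NP   <
        [0,1] "slowly" : NP\N
        [1,4] NP\(NP\N)   >
          [1,2] "no" : (NP\(NP\N))/PP
          [2,4] PP   <
            [2,3] "found" : PP\S
            [3,4] "every" : PP\(PP\S)
      [4,5] "near" : ((S\NP)/N)\NP
    [5,6] "under" : N
  [6,7] "with" : S\(S\NP)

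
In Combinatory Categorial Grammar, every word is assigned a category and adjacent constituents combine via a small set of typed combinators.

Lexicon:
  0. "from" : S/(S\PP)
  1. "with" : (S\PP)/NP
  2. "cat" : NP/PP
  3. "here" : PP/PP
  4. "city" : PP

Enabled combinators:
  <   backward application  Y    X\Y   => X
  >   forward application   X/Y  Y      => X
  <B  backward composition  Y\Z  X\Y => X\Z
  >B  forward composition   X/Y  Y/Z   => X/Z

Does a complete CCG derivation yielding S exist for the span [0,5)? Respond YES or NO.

[0,5] S   >
  [0,2] S/NP   >B
    [0,1] "from" : S/(S\PP)
    [1,2] "with" : (S\PP)/NP
  [2,5] NP   >
    [2,4] NP/PP   >B
      [2,3] "cat" : NP/PP
      [3,4] "here" : PP/PP
    [4,5] "city" : PP

YES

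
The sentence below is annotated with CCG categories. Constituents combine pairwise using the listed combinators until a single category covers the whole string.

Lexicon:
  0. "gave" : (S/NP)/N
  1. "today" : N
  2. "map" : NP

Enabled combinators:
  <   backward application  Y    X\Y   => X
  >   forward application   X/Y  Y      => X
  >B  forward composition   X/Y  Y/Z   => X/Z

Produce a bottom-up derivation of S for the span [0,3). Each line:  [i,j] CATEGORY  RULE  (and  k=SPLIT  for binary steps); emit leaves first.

[0,1] (S/NP)/N  lex  "gave"
[1,2] N  lex  "today"
[0,2] S/NP  >  k=1
[2,3] NP  lex  "map"
[0,3] S  >  k=2

[0,3] S   >
  [0,2] S/NP   >
    [0,1] "gave" : (S/NP)/N
    [1,2] "today" : N
  [2,3] "map" : NP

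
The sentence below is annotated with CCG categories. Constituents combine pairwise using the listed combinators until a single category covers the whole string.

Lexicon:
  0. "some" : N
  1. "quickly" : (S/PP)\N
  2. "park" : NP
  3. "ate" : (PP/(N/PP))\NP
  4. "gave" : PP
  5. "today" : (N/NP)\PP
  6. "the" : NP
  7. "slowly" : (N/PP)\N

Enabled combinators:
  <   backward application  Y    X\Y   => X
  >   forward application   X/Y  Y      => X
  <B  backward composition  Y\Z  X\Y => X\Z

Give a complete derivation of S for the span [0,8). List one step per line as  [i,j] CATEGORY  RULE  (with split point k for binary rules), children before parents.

[0,1] N  lex  "some"
[1,2] (S/PP)\N  lex  "quickly"
[0,2] S/PP  <  k=1
[2,3] NP  lex  "park"
[3,4] (PP/(N/PP))\NP  lex  "ate"
[2,4] PP/(N/PP)  <  k=3
[4,5] PP  lex  "gave"
[5,6] (N/NP)\PP  lex  "today"
[4,6] N/NP  <  k=5
[6,7] NP  lex  "the"
[4,7] N  >  k=6
[7,8] (N/PP)\N  lex  "slowly"
[4,8] N/PP  <  k=7
[2,8] PP  >  k=4
[0,8] S  >  k=2

[0,8] S   >
  [0,2] S/PP   <
    [0,1] "some" : N
    [1,2] "quickly" : (S/PP)\N
  [2,8] PP   >
    [2,4] PP/(N/PP)   <
      [2,3] "park" : NP
      [3,4] "ate" : (PP/(N/PP))\NP
    [4,8] N/PP   <
      [4,7] N   >
        [4,6] N/NP   <
          [4,5] "gave" : PP
          [5,6] "today" : (N/NP)\PP
        [6,7] "the" : NP
      [7,8] "slowly" : (N/PP)\N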